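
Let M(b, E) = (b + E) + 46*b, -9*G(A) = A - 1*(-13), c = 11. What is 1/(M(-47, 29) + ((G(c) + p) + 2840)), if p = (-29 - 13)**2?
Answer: 3/7264 ≈ 0.00041300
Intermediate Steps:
p = 1764 (p = (-42)**2 = 1764)
G(A) = -13/9 - A/9 (G(A) = -(A - 1*(-13))/9 = -(A + 13)/9 = -(13 + A)/9 = -13/9 - A/9)
M(b, E) = E + 47*b (M(b, E) = (E + b) + 46*b = E + 47*b)
1/(M(-47, 29) + ((G(c) + p) + 2840)) = 1/((29 + 47*(-47)) + (((-13/9 - 1/9*11) + 1764) + 2840)) = 1/((29 - 2209) + (((-13/9 - 11/9) + 1764) + 2840)) = 1/(-2180 + ((-8/3 + 1764) + 2840)) = 1/(-2180 + (5284/3 + 2840)) = 1/(-2180 + 13804/3) = 1/(7264/3) = 3/7264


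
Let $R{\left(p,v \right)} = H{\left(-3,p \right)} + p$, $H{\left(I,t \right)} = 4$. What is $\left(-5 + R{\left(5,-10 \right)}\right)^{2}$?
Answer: $16$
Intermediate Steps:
$R{\left(p,v \right)} = 4 + p$
$\left(-5 + R{\left(5,-10 \right)}\right)^{2} = \left(-5 + \left(4 + 5\right)\right)^{2} = \left(-5 + 9\right)^{2} = 4^{2} = 16$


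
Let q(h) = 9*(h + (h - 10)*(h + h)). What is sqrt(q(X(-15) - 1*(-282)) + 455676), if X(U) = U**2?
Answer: sqrt(4995861) ≈ 2235.1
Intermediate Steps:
q(h) = 9*h + 18*h*(-10 + h) (q(h) = 9*(h + (-10 + h)*(2*h)) = 9*(h + 2*h*(-10 + h)) = 9*h + 18*h*(-10 + h))
sqrt(q(X(-15) - 1*(-282)) + 455676) = sqrt(9*((-15)**2 - 1*(-282))*(-19 + 2*((-15)**2 - 1*(-282))) + 455676) = sqrt(9*(225 + 282)*(-19 + 2*(225 + 282)) + 455676) = sqrt(9*507*(-19 + 2*507) + 455676) = sqrt(9*507*(-19 + 1014) + 455676) = sqrt(9*507*995 + 455676) = sqrt(4540185 + 455676) = sqrt(4995861)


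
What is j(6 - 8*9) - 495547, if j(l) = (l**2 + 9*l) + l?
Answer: -491851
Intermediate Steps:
j(l) = l**2 + 10*l
j(6 - 8*9) - 495547 = (6 - 8*9)*(10 + (6 - 8*9)) - 495547 = (6 - 72)*(10 + (6 - 72)) - 495547 = -66*(10 - 66) - 495547 = -66*(-56) - 495547 = 3696 - 495547 = -491851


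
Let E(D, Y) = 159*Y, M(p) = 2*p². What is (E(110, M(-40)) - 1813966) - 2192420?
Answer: -3497586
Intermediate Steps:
(E(110, M(-40)) - 1813966) - 2192420 = (159*(2*(-40)²) - 1813966) - 2192420 = (159*(2*1600) - 1813966) - 2192420 = (159*3200 - 1813966) - 2192420 = (508800 - 1813966) - 2192420 = -1305166 - 2192420 = -3497586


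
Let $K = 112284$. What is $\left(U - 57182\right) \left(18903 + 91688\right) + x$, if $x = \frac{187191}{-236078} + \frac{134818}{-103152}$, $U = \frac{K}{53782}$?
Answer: $- \frac{1035245618765113722659449}{163711855766424} \approx -6.3236 \cdot 10^{9}$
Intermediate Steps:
$U = \frac{56142}{26891}$ ($U = \frac{112284}{53782} = 112284 \cdot \frac{1}{53782} = \frac{56142}{26891} \approx 2.0878$)
$x = - \frac{12784172459}{6087979464}$ ($x = 187191 \left(- \frac{1}{236078}\right) + 134818 \left(- \frac{1}{103152}\right) = - \frac{187191}{236078} - \frac{67409}{51576} = - \frac{12784172459}{6087979464} \approx -2.0999$)
$\left(U - 57182\right) \left(18903 + 91688\right) + x = \left(\frac{56142}{26891} - 57182\right) \left(18903 + 91688\right) - \frac{12784172459}{6087979464} = \left(- \frac{1537625020}{26891}\right) 110591 - \frac{12784172459}{6087979464} = - \frac{170047488586820}{26891} - \frac{12784172459}{6087979464} = - \frac{1035245618765113722659449}{163711855766424}$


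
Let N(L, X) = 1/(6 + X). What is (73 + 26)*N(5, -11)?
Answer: -99/5 ≈ -19.800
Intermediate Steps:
(73 + 26)*N(5, -11) = (73 + 26)/(6 - 11) = 99/(-5) = 99*(-⅕) = -99/5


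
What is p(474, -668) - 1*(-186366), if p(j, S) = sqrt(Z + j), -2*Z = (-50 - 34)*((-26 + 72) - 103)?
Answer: 186366 + 8*I*sqrt(30) ≈ 1.8637e+5 + 43.818*I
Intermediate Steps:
Z = -2394 (Z = -(-50 - 34)*((-26 + 72) - 103)/2 = -(-42)*(46 - 103) = -(-42)*(-57) = -1/2*4788 = -2394)
p(j, S) = sqrt(-2394 + j)
p(474, -668) - 1*(-186366) = sqrt(-2394 + 474) - 1*(-186366) = sqrt(-1920) + 186366 = 8*I*sqrt(30) + 186366 = 186366 + 8*I*sqrt(30)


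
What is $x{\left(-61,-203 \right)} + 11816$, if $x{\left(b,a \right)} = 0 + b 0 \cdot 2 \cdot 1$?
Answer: $11816$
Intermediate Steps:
$x{\left(b,a \right)} = 0$ ($x{\left(b,a \right)} = 0 + b 0 \cdot 1 = 0 + b 0 = 0 + 0 = 0$)
$x{\left(-61,-203 \right)} + 11816 = 0 + 11816 = 11816$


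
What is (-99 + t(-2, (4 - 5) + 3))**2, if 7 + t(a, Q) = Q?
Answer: 10816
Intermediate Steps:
t(a, Q) = -7 + Q
(-99 + t(-2, (4 - 5) + 3))**2 = (-99 + (-7 + ((4 - 5) + 3)))**2 = (-99 + (-7 + (-1 + 3)))**2 = (-99 + (-7 + 2))**2 = (-99 - 5)**2 = (-104)**2 = 10816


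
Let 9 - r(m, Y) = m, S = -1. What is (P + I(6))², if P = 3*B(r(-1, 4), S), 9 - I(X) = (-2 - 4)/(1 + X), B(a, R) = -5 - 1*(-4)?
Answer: 2304/49 ≈ 47.020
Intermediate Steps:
r(m, Y) = 9 - m
B(a, R) = -1 (B(a, R) = -5 + 4 = -1)
I(X) = 9 + 6/(1 + X) (I(X) = 9 - (-2 - 4)/(1 + X) = 9 - (-6)/(1 + X) = 9 + 6/(1 + X))
P = -3 (P = 3*(-1) = -3)
(P + I(6))² = (-3 + 3*(5 + 3*6)/(1 + 6))² = (-3 + 3*(5 + 18)/7)² = (-3 + 3*(⅐)*23)² = (-3 + 69/7)² = (48/7)² = 2304/49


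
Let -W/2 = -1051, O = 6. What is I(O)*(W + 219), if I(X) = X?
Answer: 13926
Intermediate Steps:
W = 2102 (W = -2*(-1051) = 2102)
I(O)*(W + 219) = 6*(2102 + 219) = 6*2321 = 13926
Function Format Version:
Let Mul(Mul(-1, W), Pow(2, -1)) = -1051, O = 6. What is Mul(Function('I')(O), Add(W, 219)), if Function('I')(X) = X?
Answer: 13926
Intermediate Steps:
W = 2102 (W = Mul(-2, -1051) = 2102)
Mul(Function('I')(O), Add(W, 219)) = Mul(6, Add(2102, 219)) = Mul(6, 2321) = 13926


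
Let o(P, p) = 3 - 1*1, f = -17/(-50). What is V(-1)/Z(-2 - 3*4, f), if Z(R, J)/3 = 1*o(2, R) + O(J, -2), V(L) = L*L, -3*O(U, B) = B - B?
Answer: 1/6 ≈ 0.16667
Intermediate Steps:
O(U, B) = 0 (O(U, B) = -(B - B)/3 = -1/3*0 = 0)
f = 17/50 (f = -17*(-1/50) = 17/50 ≈ 0.34000)
V(L) = L**2
o(P, p) = 2 (o(P, p) = 3 - 1 = 2)
Z(R, J) = 6 (Z(R, J) = 3*(1*2 + 0) = 3*(2 + 0) = 3*2 = 6)
V(-1)/Z(-2 - 3*4, f) = (-1)**2/6 = 1*(1/6) = 1/6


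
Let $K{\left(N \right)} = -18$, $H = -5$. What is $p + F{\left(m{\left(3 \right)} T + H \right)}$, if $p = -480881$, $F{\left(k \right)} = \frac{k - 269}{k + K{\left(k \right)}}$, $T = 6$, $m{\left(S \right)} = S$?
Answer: $- \frac{2404149}{5} \approx -4.8083 \cdot 10^{5}$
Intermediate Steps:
$F{\left(k \right)} = \frac{-269 + k}{-18 + k}$ ($F{\left(k \right)} = \frac{k - 269}{k - 18} = \frac{-269 + k}{-18 + k}$)
$p + F{\left(m{\left(3 \right)} T + H \right)} = -480881 + \frac{-269 + \left(3 \cdot 6 - 5\right)}{-18 + \left(3 \cdot 6 - 5\right)} = -480881 + \frac{-269 + \left(18 - 5\right)}{-18 + \left(18 - 5\right)} = -480881 + \frac{-269 + 13}{-18 + 13} = -480881 + \frac{1}{-5} \left(-256\right) = -480881 - - \frac{256}{5} = -480881 + \frac{256}{5} = - \frac{2404149}{5}$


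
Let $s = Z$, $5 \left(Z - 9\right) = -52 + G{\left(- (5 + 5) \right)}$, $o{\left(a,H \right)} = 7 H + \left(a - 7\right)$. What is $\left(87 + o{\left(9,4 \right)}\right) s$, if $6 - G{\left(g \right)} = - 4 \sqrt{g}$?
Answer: $- \frac{117}{5} + \frac{468 i \sqrt{10}}{5} \approx -23.4 + 295.99 i$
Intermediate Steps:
$o{\left(a,H \right)} = -7 + a + 7 H$ ($o{\left(a,H \right)} = 7 H + \left(-7 + a\right) = -7 + a + 7 H$)
$G{\left(g \right)} = 6 + 4 \sqrt{g}$ ($G{\left(g \right)} = 6 - - 4 \sqrt{g} = 6 + 4 \sqrt{g}$)
$Z = - \frac{1}{5} + \frac{4 i \sqrt{10}}{5}$ ($Z = 9 + \frac{-52 + \left(6 + 4 \sqrt{- (5 + 5)}\right)}{5} = 9 + \frac{-52 + \left(6 + 4 \sqrt{\left(-1\right) 10}\right)}{5} = 9 + \frac{-52 + \left(6 + 4 \sqrt{-10}\right)}{5} = 9 + \frac{-52 + \left(6 + 4 i \sqrt{10}\right)}{5} = 9 + \frac{-46 + 4 i \sqrt{10}}{5} = 9 - \left(\frac{46}{5} - \frac{4 i \sqrt{10}}{5}\right) = - \frac{1}{5} + \frac{4 i \sqrt{10}}{5} \approx -0.2 + 2.5298 i$)
$s = - \frac{1}{5} + \frac{4 i \sqrt{10}}{5} \approx -0.2 + 2.5298 i$
$\left(87 + o{\left(9,4 \right)}\right) s = \left(87 + \left(-7 + 9 + 7 \cdot 4\right)\right) \left(- \frac{1}{5} + \frac{4 i \sqrt{10}}{5}\right) = \left(87 + \left(-7 + 9 + 28\right)\right) \left(- \frac{1}{5} + \frac{4 i \sqrt{10}}{5}\right) = \left(87 + 30\right) \left(- \frac{1}{5} + \frac{4 i \sqrt{10}}{5}\right) = 117 \left(- \frac{1}{5} + \frac{4 i \sqrt{10}}{5}\right) = - \frac{117}{5} + \frac{468 i \sqrt{10}}{5}$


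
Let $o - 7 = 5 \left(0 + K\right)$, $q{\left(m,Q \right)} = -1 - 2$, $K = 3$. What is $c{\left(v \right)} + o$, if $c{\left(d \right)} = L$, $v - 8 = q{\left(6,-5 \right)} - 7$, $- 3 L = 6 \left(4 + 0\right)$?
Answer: $14$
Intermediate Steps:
$q{\left(m,Q \right)} = -3$ ($q{\left(m,Q \right)} = -1 - 2 = -3$)
$L = -8$ ($L = - \frac{6 \left(4 + 0\right)}{3} = - \frac{6 \cdot 4}{3} = \left(- \frac{1}{3}\right) 24 = -8$)
$v = -2$ ($v = 8 - 10 = -2$)
$c{\left(d \right)} = -8$
$o = 22$ ($o = 7 + 5 \left(0 + 3\right) = 7 + 5 \cdot 3 = 7 + 15 = 22$)
$c{\left(v \right)} + o = -8 + 22 = 14$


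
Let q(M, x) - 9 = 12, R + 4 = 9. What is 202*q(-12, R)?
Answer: 4242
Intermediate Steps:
R = 5 (R = -4 + 9 = 5)
q(M, x) = 21 (q(M, x) = 9 + 12 = 21)
202*q(-12, R) = 202*21 = 4242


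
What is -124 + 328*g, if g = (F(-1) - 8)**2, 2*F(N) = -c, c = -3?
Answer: 13734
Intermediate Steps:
F(N) = 3/2 (F(N) = (-1*(-3))/2 = (1/2)*3 = 3/2)
g = 169/4 (g = (3/2 - 8)**2 = (-13/2)**2 = 169/4 ≈ 42.250)
-124 + 328*g = -124 + 328*(169/4) = -124 + 13858 = 13734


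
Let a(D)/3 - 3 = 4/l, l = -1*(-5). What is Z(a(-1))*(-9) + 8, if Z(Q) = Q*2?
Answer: -986/5 ≈ -197.20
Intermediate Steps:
l = 5
a(D) = 57/5 (a(D) = 9 + 3*(4/5) = 9 + 3*(4*(⅕)) = 9 + 3*(⅘) = 9 + 12/5 = 57/5)
Z(Q) = 2*Q
Z(a(-1))*(-9) + 8 = (2*(57/5))*(-9) + 8 = (114/5)*(-9) + 8 = -1026/5 + 8 = -986/5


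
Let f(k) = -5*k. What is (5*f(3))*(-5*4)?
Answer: 1500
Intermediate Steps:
(5*f(3))*(-5*4) = (5*(-5*3))*(-5*4) = (5*(-15))*(-20) = -75*(-20) = 1500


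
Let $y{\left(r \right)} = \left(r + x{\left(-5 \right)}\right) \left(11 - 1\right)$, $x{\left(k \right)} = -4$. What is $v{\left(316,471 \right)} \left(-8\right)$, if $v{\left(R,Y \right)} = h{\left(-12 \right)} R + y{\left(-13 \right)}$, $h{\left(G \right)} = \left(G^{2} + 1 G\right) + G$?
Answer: $-302000$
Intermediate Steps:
$h{\left(G \right)} = G^{2} + 2 G$ ($h{\left(G \right)} = \left(G^{2} + G\right) + G = \left(G + G^{2}\right) + G = G^{2} + 2 G$)
$y{\left(r \right)} = -40 + 10 r$ ($y{\left(r \right)} = \left(r - 4\right) \left(11 - 1\right) = \left(-4 + r\right) 10 = -40 + 10 r$)
$v{\left(R,Y \right)} = -170 + 120 R$ ($v{\left(R,Y \right)} = - 12 \left(2 - 12\right) R + \left(-40 + 10 \left(-13\right)\right) = \left(-12\right) \left(-10\right) R - 170 = 120 R - 170 = -170 + 120 R$)
$v{\left(316,471 \right)} \left(-8\right) = \left(-170 + 120 \cdot 316\right) \left(-8\right) = \left(-170 + 37920\right) \left(-8\right) = 37750 \left(-8\right) = -302000$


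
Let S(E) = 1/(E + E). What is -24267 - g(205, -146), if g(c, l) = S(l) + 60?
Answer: -7103483/292 ≈ -24327.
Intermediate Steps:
S(E) = 1/(2*E)
g(c, l) = 60 + 1/(2*l) (g(c, l) = 1/(2*l) + 60 = 60 + 1/(2*l))
-24267 - g(205, -146) = -24267 - (60 + (½)/(-146)) = -24267 - (60 + (½)*(-1/146)) = -24267 - (60 - 1/292) = -24267 - 1*17519/292 = -24267 - 17519/292 = -7103483/292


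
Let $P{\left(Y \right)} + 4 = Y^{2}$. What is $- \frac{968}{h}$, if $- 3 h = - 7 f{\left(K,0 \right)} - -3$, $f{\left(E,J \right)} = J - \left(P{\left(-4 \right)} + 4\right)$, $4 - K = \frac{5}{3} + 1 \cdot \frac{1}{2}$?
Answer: $\frac{2904}{115} \approx 25.252$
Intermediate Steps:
$K = \frac{11}{6}$ ($K = 4 - \left(\frac{5}{3} + 1 \cdot \frac{1}{2}\right) = 4 - \left(5 \cdot \frac{1}{3} + 1 \cdot \frac{1}{2}\right) = 4 - \left(\frac{5}{3} + \frac{1}{2}\right) = 4 - \frac{13}{6} = \frac{11}{6} \approx 1.8333$)
$P{\left(Y \right)} = -4 + Y^{2}$
$f{\left(E,J \right)} = -16 + J$ ($f{\left(E,J \right)} = J - \left(\left(-4 + \left(-4\right)^{2}\right) + 4\right) = J - \left(\left(-4 + 16\right) + 4\right) = J - \left(12 + 4\right) = J - 16 = -16 + J$)
$h = - \frac{115}{3}$ ($h = - \frac{- 7 \left(-16 + 0\right) - -3}{3} = - \frac{\left(-7\right) \left(-16\right) + 3}{3} = - \frac{112 + 3}{3} = \left(- \frac{1}{3}\right) 115 = - \frac{115}{3} \approx -38.333$)
$- \frac{968}{h} = - \frac{968}{- \frac{115}{3}} = \left(-968\right) \left(- \frac{3}{115}\right) = \frac{2904}{115}$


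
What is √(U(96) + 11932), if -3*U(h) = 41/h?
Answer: 5*√274910/24 ≈ 109.23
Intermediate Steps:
U(h) = -41/(3*h)
√(U(96) + 11932) = √(-41/3/96 + 11932) = √(-41/3*1/96 + 11932) = √(-41/288 + 11932) = √(3436375/288) = 5*√274910/24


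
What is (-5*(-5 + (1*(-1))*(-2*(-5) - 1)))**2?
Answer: 4900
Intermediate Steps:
(-5*(-5 + (1*(-1))*(-2*(-5) - 1)))**2 = (-5*(-5 - (10 - 1)))**2 = (-5*(-5 - 1*9))**2 = (-5*(-5 - 9))**2 = (-5*(-14))**2 = 70**2 = 4900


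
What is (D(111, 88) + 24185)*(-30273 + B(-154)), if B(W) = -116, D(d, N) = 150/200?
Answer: -2939923027/4 ≈ -7.3498e+8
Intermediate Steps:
D(d, N) = 3/4 (D(d, N) = 150*(1/200) = 3/4)
(D(111, 88) + 24185)*(-30273 + B(-154)) = (3/4 + 24185)*(-30273 - 116) = (96743/4)*(-30389) = -2939923027/4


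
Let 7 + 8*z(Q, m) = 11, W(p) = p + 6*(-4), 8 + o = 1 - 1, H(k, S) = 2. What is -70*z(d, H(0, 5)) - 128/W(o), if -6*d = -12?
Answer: -31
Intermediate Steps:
o = -8 (o = -8 + (1 - 1) = -8 + 0 = -8)
W(p) = -24 + p (W(p) = p - 24 = -24 + p)
d = 2 (d = -1/6*(-12) = 2)
z(Q, m) = 1/2 (z(Q, m) = -7/8 + (1/8)*11 = -7/8 + 11/8 = 1/2)
-70*z(d, H(0, 5)) - 128/W(o) = -70*1/2 - 128/(-24 - 8) = -35 - 128/(-32) = -35 - 128*(-1/32) = -35 + 4 = -31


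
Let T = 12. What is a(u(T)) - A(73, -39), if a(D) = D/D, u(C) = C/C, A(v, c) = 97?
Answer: -96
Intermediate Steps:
u(C) = 1
a(D) = 1
a(u(T)) - A(73, -39) = 1 - 1*97 = 1 - 97 = -96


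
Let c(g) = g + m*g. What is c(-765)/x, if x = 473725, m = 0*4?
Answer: -153/94745 ≈ -0.0016149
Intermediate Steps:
m = 0
c(g) = g (c(g) = g + 0*g = g + 0 = g)
c(-765)/x = -765/473725 = -765*1/473725 = -153/94745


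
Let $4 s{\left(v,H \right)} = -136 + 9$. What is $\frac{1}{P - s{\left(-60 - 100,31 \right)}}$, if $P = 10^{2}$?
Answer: $\frac{4}{527} \approx 0.0075901$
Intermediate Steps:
$s{\left(v,H \right)} = - \frac{127}{4}$ ($s{\left(v,H \right)} = \frac{-136 + 9}{4} = \frac{1}{4} \left(-127\right) = - \frac{127}{4}$)
$P = 100$
$\frac{1}{P - s{\left(-60 - 100,31 \right)}} = \frac{1}{100 - - \frac{127}{4}} = \frac{1}{100 + \frac{127}{4}} = \frac{1}{\frac{527}{4}} = \frac{4}{527}$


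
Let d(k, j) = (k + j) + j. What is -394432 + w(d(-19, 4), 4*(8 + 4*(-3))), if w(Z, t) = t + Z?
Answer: -394459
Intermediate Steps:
d(k, j) = k + 2*j (d(k, j) = (j + k) + j = k + 2*j)
w(Z, t) = Z + t
-394432 + w(d(-19, 4), 4*(8 + 4*(-3))) = -394432 + ((-19 + 2*4) + 4*(8 + 4*(-3))) = -394432 + ((-19 + 8) + 4*(8 - 12)) = -394432 + (-11 + 4*(-4)) = -394432 + (-11 - 16) = -394432 - 27 = -394459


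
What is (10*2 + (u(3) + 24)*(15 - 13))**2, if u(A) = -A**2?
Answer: 2500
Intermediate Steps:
(10*2 + (u(3) + 24)*(15 - 13))**2 = (10*2 + (-1*3**2 + 24)*(15 - 13))**2 = (20 + (-1*9 + 24)*2)**2 = (20 + (-9 + 24)*2)**2 = (20 + 15*2)**2 = (20 + 30)**2 = 50**2 = 2500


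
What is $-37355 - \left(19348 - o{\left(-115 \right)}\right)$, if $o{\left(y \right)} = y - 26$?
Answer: $-56844$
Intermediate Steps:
$o{\left(y \right)} = -26 + y$
$-37355 - \left(19348 - o{\left(-115 \right)}\right) = -37355 - \left(19348 - \left(-26 - 115\right)\right) = -37355 - \left(19348 - -141\right) = -37355 - \left(19348 + 141\right) = -37355 - 19489 = -56844$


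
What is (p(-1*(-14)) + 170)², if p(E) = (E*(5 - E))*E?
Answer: 2540836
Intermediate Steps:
p(E) = E²*(5 - E)
(p(-1*(-14)) + 170)² = ((-1*(-14))²*(5 - (-1)*(-14)) + 170)² = (14²*(5 - 1*14) + 170)² = (196*(5 - 14) + 170)² = (196*(-9) + 170)² = (-1764 + 170)² = (-1594)² = 2540836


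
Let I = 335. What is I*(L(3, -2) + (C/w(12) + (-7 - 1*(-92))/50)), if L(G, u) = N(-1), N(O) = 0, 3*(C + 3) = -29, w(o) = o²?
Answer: 116647/216 ≈ 540.03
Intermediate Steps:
C = -38/3 (C = -3 + (⅓)*(-29) = -3 - 29/3 = -38/3 ≈ -12.667)
L(G, u) = 0
I*(L(3, -2) + (C/w(12) + (-7 - 1*(-92))/50)) = 335*(0 + (-38/(3*(12²)) + (-7 - 1*(-92))/50)) = 335*(0 + (-38/3/144 + (-7 + 92)*(1/50))) = 335*(0 + (-38/3*1/144 + 85*(1/50))) = 335*(0 + (-19/216 + 17/10)) = 335*(0 + 1741/1080) = 335*(1741/1080) = 116647/216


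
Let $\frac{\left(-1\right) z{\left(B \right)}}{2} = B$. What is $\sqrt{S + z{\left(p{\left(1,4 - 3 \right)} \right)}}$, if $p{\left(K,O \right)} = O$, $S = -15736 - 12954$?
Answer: $6 i \sqrt{797} \approx 169.39 i$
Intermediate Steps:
$S = -28690$ ($S = -15736 - 12954 = -28690$)
$z{\left(B \right)} = - 2 B$
$\sqrt{S + z{\left(p{\left(1,4 - 3 \right)} \right)}} = \sqrt{-28690 - 2 \left(4 - 3\right)} = \sqrt{-28690 - 2} = \sqrt{-28692} = 6 i \sqrt{797}$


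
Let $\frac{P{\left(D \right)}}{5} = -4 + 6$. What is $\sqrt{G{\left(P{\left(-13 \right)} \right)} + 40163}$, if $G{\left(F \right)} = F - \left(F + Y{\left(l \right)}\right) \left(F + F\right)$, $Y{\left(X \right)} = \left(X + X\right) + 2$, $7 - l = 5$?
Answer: $\sqrt{39853} \approx 199.63$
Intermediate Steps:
$P{\left(D \right)} = 10$ ($P{\left(D \right)} = 5 \left(-4 + 6\right) = 5 \cdot 2 = 10$)
$l = 2$ ($l = 7 - 5 = 2$)
$Y{\left(X \right)} = 2 + 2 X$ ($Y{\left(X \right)} = 2 X + 2 = 2 + 2 X$)
$G{\left(F \right)} = F - 2 F \left(6 + F\right)$ ($G{\left(F \right)} = F - \left(F + \left(2 + 2 \cdot 2\right)\right) \left(F + F\right) = F - \left(F + \left(2 + 4\right)\right) 2 F = F - \left(F + 6\right) 2 F = F - \left(6 + F\right) 2 F = F - 2 F \left(6 + F\right)$)
$\sqrt{G{\left(P{\left(-13 \right)} \right)} + 40163} = \sqrt{\left(-1\right) 10 \left(11 + 2 \cdot 10\right) + 40163} = \sqrt{\left(-1\right) 10 \left(11 + 20\right) + 40163} = \sqrt{\left(-1\right) 10 \cdot 31 + 40163} = \sqrt{-310 + 40163} = \sqrt{39853}$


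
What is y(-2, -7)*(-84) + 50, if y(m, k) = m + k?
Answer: 806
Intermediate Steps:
y(m, k) = k + m
y(-2, -7)*(-84) + 50 = (-7 - 2)*(-84) + 50 = -9*(-84) + 50 = 756 + 50 = 806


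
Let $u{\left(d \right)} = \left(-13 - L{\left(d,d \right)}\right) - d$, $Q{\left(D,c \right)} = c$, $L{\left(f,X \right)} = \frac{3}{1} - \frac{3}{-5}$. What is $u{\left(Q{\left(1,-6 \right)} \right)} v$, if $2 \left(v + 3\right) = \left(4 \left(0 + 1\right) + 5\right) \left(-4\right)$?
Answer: $\frac{1113}{5} \approx 222.6$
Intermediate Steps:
$L{\left(f,X \right)} = \frac{18}{5}$ ($L{\left(f,X \right)} = 3 \cdot 1 - - \frac{3}{5} = 3 + \frac{3}{5} = \frac{18}{5}$)
$v = -21$ ($v = -3 + \frac{\left(4 \left(0 + 1\right) + 5\right) \left(-4\right)}{2} = -3 + \frac{\left(4 \cdot 1 + 5\right) \left(-4\right)}{2} = -3 + \frac{\left(4 + 5\right) \left(-4\right)}{2} = -3 + \frac{9 \left(-4\right)}{2} = -3 + \frac{1}{2} \left(-36\right) = -3 - 18 = -21$)
$u{\left(d \right)} = - \frac{83}{5} - d$ ($u{\left(d \right)} = \left(-13 - \frac{18}{5}\right) - d = - \frac{83}{5} - d$)
$u{\left(Q{\left(1,-6 \right)} \right)} v = \left(- \frac{83}{5} - -6\right) \left(-21\right) = \left(- \frac{83}{5} + 6\right) \left(-21\right) = \left(- \frac{53}{5}\right) \left(-21\right) = \frac{1113}{5}$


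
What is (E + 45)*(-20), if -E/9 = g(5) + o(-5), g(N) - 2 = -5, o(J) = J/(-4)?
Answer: -1215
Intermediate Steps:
o(J) = -J/4 (o(J) = J*(-¼) = -J/4)
g(N) = -3 (g(N) = 2 - 5 = -3)
E = 63/4 (E = -9*(-3 - ¼*(-5)) = -9*(-3 + 5/4) = -9*(-7/4) = 63/4 ≈ 15.750)
(E + 45)*(-20) = (63/4 + 45)*(-20) = (243/4)*(-20) = -1215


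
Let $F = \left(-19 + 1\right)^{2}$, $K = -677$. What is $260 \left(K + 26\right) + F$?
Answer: $-168936$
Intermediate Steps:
$F = 324$ ($F = \left(-18\right)^{2} = 324$)
$260 \left(K + 26\right) + F = 260 \left(-677 + 26\right) + 324 = 260 \left(-651\right) + 324 = -169260 + 324 = -168936$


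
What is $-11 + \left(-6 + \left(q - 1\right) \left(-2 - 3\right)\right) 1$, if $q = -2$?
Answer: $-2$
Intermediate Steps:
$-11 + \left(-6 + \left(q - 1\right) \left(-2 - 3\right)\right) 1 = -11 + \left(-6 + \left(-2 - 1\right) \left(-2 - 3\right)\right) 1 = -11 + \left(-6 - -15\right) 1 = -11 + \left(-6 + 15\right) 1 = -11 + 9 \cdot 1 = -11 + 9 = -2$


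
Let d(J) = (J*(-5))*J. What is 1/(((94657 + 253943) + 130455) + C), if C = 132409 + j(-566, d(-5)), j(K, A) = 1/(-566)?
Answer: 566/346088623 ≈ 1.6354e-6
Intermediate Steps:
d(J) = -5*J² (d(J) = (-5*J)*J = -5*J²)
j(K, A) = -1/566
C = 74943493/566 (C = 132409 - 1/566 = 74943493/566 ≈ 1.3241e+5)
1/(((94657 + 253943) + 130455) + C) = 1/(((94657 + 253943) + 130455) + 74943493/566) = 1/((348600 + 130455) + 74943493/566) = 1/(479055 + 74943493/566) = 1/(346088623/566) = 566/346088623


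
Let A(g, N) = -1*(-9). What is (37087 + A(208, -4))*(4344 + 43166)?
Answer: 1762430960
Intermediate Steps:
A(g, N) = 9
(37087 + A(208, -4))*(4344 + 43166) = (37087 + 9)*(4344 + 43166) = 37096*47510 = 1762430960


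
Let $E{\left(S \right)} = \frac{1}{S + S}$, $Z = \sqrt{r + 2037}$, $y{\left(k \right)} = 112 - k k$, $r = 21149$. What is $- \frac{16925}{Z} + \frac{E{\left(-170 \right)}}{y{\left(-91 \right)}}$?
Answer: $\frac{1}{2777460} - \frac{16925 \sqrt{23186}}{23186} \approx -111.15$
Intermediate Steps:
$y{\left(k \right)} = 112 - k^{2}$
$Z = \sqrt{23186}$ ($Z = \sqrt{21149 + 2037} = \sqrt{23186} \approx 152.27$)
$E{\left(S \right)} = \frac{1}{2 S}$
$- \frac{16925}{Z} + \frac{E{\left(-170 \right)}}{y{\left(-91 \right)}} = - \frac{16925}{\sqrt{23186}} + \frac{\frac{1}{2} \frac{1}{-170}}{112 - \left(-91\right)^{2}} = - 16925 \frac{\sqrt{23186}}{23186} + \frac{\frac{1}{2} \left(- \frac{1}{170}\right)}{112 - 8281} = - \frac{16925 \sqrt{23186}}{23186} - \frac{1}{340 \left(112 - 8281\right)} = - \frac{16925 \sqrt{23186}}{23186} - \frac{1}{340 \left(-8169\right)} = - \frac{16925 \sqrt{23186}}{23186} - - \frac{1}{2777460} = - \frac{16925 \sqrt{23186}}{23186} + \frac{1}{2777460} = \frac{1}{2777460} - \frac{16925 \sqrt{23186}}{23186}$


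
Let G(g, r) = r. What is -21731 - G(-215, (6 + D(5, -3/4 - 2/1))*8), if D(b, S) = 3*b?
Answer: -21899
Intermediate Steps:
-21731 - G(-215, (6 + D(5, -3/4 - 2/1))*8) = -21731 - (6 + 3*5)*8 = -21731 - (6 + 15)*8 = -21731 - 21*8 = -21731 - 1*168 = -21731 - 168 = -21899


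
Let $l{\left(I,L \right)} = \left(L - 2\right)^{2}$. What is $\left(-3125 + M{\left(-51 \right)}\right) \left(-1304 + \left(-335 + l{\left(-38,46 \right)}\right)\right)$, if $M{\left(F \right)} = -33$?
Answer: $-937926$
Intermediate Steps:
$l{\left(I,L \right)} = \left(-2 + L\right)^{2}$
$\left(-3125 + M{\left(-51 \right)}\right) \left(-1304 + \left(-335 + l{\left(-38,46 \right)}\right)\right) = \left(-3125 - 33\right) \left(-1304 - \left(335 - \left(-2 + 46\right)^{2}\right)\right) = - 3158 \left(-1304 - \left(335 - 44^{2}\right)\right) = - 3158 \left(-1304 + \left(-335 + 1936\right)\right) = - 3158 \left(-1304 + 1601\right) = \left(-3158\right) 297 = -937926$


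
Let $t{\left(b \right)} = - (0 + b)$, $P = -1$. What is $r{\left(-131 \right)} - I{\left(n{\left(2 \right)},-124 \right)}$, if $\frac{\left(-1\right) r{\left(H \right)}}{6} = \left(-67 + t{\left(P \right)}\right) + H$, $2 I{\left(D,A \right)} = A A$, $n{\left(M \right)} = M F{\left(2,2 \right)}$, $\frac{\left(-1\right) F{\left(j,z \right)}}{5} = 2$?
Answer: $-6506$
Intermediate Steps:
$F{\left(j,z \right)} = -10$ ($F{\left(j,z \right)} = \left(-5\right) 2 = -10$)
$n{\left(M \right)} = - 10 M$ ($n{\left(M \right)} = M \left(-10\right) = - 10 M$)
$t{\left(b \right)} = - b$
$I{\left(D,A \right)} = \frac{A^{2}}{2}$ ($I{\left(D,A \right)} = \frac{A A}{2} = \frac{A^{2}}{2}$)
$r{\left(H \right)} = 396 - 6 H$ ($r{\left(H \right)} = - 6 \left(\left(-67 - -1\right) + H\right) = - 6 \left(\left(-67 + 1\right) + H\right) = - 6 \left(-66 + H\right) = 396 - 6 H$)
$r{\left(-131 \right)} - I{\left(n{\left(2 \right)},-124 \right)} = \left(396 - -786\right) - \frac{\left(-124\right)^{2}}{2} = \left(396 + 786\right) - \frac{1}{2} \cdot 15376 = 1182 - 7688 = -6506$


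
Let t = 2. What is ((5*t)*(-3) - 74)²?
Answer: 10816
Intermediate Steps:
((5*t)*(-3) - 74)² = ((5*2)*(-3) - 74)² = (10*(-3) - 74)² = (-30 - 74)² = (-104)² = 10816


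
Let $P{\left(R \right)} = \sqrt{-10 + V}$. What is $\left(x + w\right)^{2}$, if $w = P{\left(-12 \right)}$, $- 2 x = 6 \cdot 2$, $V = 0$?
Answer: $\left(6 - i \sqrt{10}\right)^{2} \approx 26.0 - 37.947 i$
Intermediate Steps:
$x = -6$ ($x = - \frac{6 \cdot 2}{2} = \left(- \frac{1}{2}\right) 12 = -6$)
$P{\left(R \right)} = i \sqrt{10}$ ($P{\left(R \right)} = \sqrt{-10 + 0} = \sqrt{-10} = i \sqrt{10}$)
$w = i \sqrt{10} \approx 3.1623 i$
$\left(x + w\right)^{2} = \left(-6 + i \sqrt{10}\right)^{2}$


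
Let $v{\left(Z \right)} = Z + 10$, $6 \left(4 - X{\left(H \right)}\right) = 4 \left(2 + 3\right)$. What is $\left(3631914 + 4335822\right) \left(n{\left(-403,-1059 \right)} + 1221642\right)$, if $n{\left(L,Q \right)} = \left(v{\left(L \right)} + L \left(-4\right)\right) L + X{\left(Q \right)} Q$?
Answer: $5813889636744$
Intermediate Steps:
$X{\left(H \right)} = \frac{2}{3}$ ($X{\left(H \right)} = 4 - \frac{4 \left(2 + 3\right)}{6} = 4 - \frac{4 \cdot 5}{6} = 4 - \frac{10}{3} = \frac{2}{3}$)
$v{\left(Z \right)} = 10 + Z$
$n{\left(L,Q \right)} = \frac{2 Q}{3} + L \left(10 - 3 L\right)$ ($n{\left(L,Q \right)} = \left(\left(10 + L\right) + L \left(-4\right)\right) L + \frac{2 Q}{3} = \left(\left(10 + L\right) - 4 L\right) L + \frac{2 Q}{3} = \left(10 - 3 L\right) L + \frac{2 Q}{3} = L \left(10 - 3 L\right) + \frac{2 Q}{3} = \frac{2 Q}{3} + L \left(10 - 3 L\right)$)
$\left(3631914 + 4335822\right) \left(n{\left(-403,-1059 \right)} + 1221642\right) = \left(3631914 + 4335822\right) \left(\left(- 3 \left(-403\right)^{2} + 10 \left(-403\right) + \frac{2}{3} \left(-1059\right)\right) + 1221642\right) = 7967736 \left(\left(\left(-3\right) 162409 - 4030 - 706\right) + 1221642\right) = 7967736 \left(\left(-487227 - 4030 - 706\right) + 1221642\right) = 7967736 \left(-491963 + 1221642\right) = 7967736 \cdot 729679 = 5813889636744$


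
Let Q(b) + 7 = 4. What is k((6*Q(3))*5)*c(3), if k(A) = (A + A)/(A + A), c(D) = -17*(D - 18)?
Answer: 255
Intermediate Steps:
Q(b) = -3 (Q(b) = -7 + 4 = -3)
c(D) = 306 - 17*D (c(D) = -17*(-18 + D) = 306 - 17*D)
k(A) = 1 (k(A) = (2*A)/((2*A)) = (2*A)*(1/(2*A)) = 1)
k((6*Q(3))*5)*c(3) = 1*(306 - 17*3) = 1*(306 - 51) = 1*255 = 255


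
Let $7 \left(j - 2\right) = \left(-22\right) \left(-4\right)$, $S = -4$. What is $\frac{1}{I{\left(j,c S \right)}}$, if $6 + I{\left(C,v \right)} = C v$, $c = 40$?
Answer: $- \frac{7}{16362} \approx -0.00042782$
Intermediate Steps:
$j = \frac{102}{7}$ ($j = 2 + \frac{\left(-22\right) \left(-4\right)}{7} = 2 + \frac{1}{7} \cdot 88 = 2 + \frac{88}{7} = \frac{102}{7} \approx 14.571$)
$I{\left(C,v \right)} = -6 + C v$
$\frac{1}{I{\left(j,c S \right)}} = \frac{1}{-6 + \frac{102 \cdot 40 \left(-4\right)}{7}} = \frac{1}{-6 + \frac{102}{7} \left(-160\right)} = \frac{1}{-6 - \frac{16320}{7}} = \frac{1}{- \frac{16362}{7}} = - \frac{7}{16362}$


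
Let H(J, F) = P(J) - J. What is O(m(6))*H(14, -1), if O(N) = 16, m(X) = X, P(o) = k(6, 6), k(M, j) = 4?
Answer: -160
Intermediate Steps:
P(o) = 4
H(J, F) = 4 - J
O(m(6))*H(14, -1) = 16*(4 - 1*14) = 16*(4 - 14) = 16*(-10) = -160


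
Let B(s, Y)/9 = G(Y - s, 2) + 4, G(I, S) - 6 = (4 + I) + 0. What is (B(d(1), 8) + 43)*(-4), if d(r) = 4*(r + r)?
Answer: -676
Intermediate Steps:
G(I, S) = 10 + I (G(I, S) = 6 + ((4 + I) + 0) = 6 + (4 + I) = 10 + I)
d(r) = 8*r (d(r) = 4*(2*r) = 8*r)
B(s, Y) = 126 - 9*s + 9*Y (B(s, Y) = 9*((10 + (Y - s)) + 4) = 9*((10 + Y - s) + 4) = 9*(14 + Y - s) = 126 - 9*s + 9*Y)
(B(d(1), 8) + 43)*(-4) = ((126 - 72 + 9*8) + 43)*(-4) = ((126 - 9*8 + 72) + 43)*(-4) = ((126 - 72 + 72) + 43)*(-4) = (126 + 43)*(-4) = 169*(-4) = -676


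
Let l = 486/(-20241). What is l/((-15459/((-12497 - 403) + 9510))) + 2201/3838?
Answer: 25273407737/44478954286 ≈ 0.56821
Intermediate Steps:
l = -54/2249 (l = 486*(-1/20241) = -54/2249 ≈ -0.024011)
l/((-15459/((-12497 - 403) + 9510))) + 2201/3838 = -54/(2249*((-15459/((-12497 - 403) + 9510)))) + 2201/3838 = -54/(2249*((-15459/(-12900 + 9510)))) + 2201*(1/3838) = -54/(2249*((-15459/(-3390)))) + 2201/3838 = -54/(2249*((-15459*(-1/3390)))) + 2201/3838 = -54/(2249*5153/1130) + 2201/3838 = -54/2249*1130/5153 + 2201/3838 = -61020/11589097 + 2201/3838 = 25273407737/44478954286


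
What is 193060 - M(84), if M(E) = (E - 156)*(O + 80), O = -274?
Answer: 179092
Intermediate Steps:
M(E) = 30264 - 194*E (M(E) = (E - 156)*(-274 + 80) = (-156 + E)*(-194) = 30264 - 194*E)
193060 - M(84) = 193060 - (30264 - 194*84) = 193060 - (30264 - 16296) = 193060 - 1*13968 = 193060 - 13968 = 179092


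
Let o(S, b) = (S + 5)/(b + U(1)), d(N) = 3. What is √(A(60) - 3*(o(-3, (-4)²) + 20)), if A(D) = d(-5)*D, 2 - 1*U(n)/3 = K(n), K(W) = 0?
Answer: √14487/11 ≈ 10.942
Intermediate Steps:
U(n) = 6 (U(n) = 6 - 3*0 = 6 + 0 = 6)
o(S, b) = (5 + S)/(6 + b) (o(S, b) = (S + 5)/(b + 6) = (5 + S)/(6 + b))
A(D) = 3*D
√(A(60) - 3*(o(-3, (-4)²) + 20)) = √(3*60 - 3*((5 - 3)/(6 + (-4)²) + 20)) = √(180 - 3*(2/(6 + 16) + 20)) = √(180 - 3*(2/22 + 20)) = √(180 - 3*((1/22)*2 + 20)) = √(180 - 3*(1/11 + 20)) = √(180 - 3*221/11) = √(180 - 663/11) = √(1317/11) = √14487/11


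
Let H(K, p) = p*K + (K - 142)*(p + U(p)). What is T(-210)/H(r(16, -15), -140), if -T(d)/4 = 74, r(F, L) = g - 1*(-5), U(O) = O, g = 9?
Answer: -37/4235 ≈ -0.0087367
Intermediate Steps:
r(F, L) = 14 (r(F, L) = 9 - 1*(-5) = 9 + 5 = 14)
H(K, p) = K*p + 2*p*(-142 + K) (H(K, p) = p*K + (K - 142)*(p + p) = K*p + (-142 + K)*(2*p) = K*p + 2*p*(-142 + K))
T(d) = -296 (T(d) = -4*74 = -296)
T(-210)/H(r(16, -15), -140) = -296*(-1/(140*(-284 + 3*14))) = -296*(-1/(140*(-284 + 42))) = -296/((-140*(-242))) = -296/33880 = -296*1/33880 = -37/4235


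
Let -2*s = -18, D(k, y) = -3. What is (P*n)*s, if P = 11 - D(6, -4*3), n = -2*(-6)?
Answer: 1512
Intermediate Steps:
s = 9 (s = -1/2*(-18) = 9)
n = 12
P = 14 (P = 11 - 1*(-3) = 11 + 3 = 14)
(P*n)*s = (14*12)*9 = 168*9 = 1512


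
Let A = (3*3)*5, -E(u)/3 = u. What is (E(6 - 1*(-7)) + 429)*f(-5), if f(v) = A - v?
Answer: 19500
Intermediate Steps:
E(u) = -3*u
A = 45 (A = 9*5 = 45)
f(v) = 45 - v
(E(6 - 1*(-7)) + 429)*f(-5) = (-3*(6 - 1*(-7)) + 429)*(45 - 1*(-5)) = (-3*(6 + 7) + 429)*(45 + 5) = (-3*13 + 429)*50 = (-39 + 429)*50 = 390*50 = 19500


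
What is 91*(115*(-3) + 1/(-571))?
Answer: -17926636/571 ≈ -31395.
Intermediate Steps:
91*(115*(-3) + 1/(-571)) = 91*(-345 - 1/571) = 91*(-196996/571) = -17926636/571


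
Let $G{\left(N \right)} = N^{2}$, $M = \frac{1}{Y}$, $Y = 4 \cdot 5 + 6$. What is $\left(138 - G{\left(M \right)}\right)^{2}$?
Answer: $\frac{8702464369}{456976} \approx 19044.0$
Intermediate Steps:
$Y = 26$ ($Y = 20 + 6 = 26$)
$M = \frac{1}{26} \approx 0.038462$
$\left(138 - G{\left(M \right)}\right)^{2} = \left(138 - \left(\frac{1}{26}\right)^{2}\right)^{2} = \left(138 - \frac{1}{676}\right)^{2} = \left(\frac{93287}{676}\right)^{2} = \frac{8702464369}{456976}$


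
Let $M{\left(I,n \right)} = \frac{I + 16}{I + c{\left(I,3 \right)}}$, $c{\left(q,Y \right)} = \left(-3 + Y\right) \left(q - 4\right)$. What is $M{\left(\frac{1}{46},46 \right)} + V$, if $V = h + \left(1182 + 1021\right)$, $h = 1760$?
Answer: $4700$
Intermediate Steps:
$c{\left(q,Y \right)} = \left(-4 + q\right) \left(-3 + Y\right)$ ($c{\left(q,Y \right)} = \left(-3 + Y\right) \left(-4 + q\right) = \left(-4 + q\right) \left(-3 + Y\right)$)
$V = 3963$ ($V = 1760 + \left(1182 + 1021\right) = 1760 + 2203 = 3963$)
$M{\left(I,n \right)} = \frac{16 + I}{I}$ ($M{\left(I,n \right)} = \frac{I + 16}{I + \left(12 - 12 - 3 I + 3 I\right)} = \frac{16 + I}{I + \left(12 - 12 - 3 I + 3 I\right)} = \frac{16 + I}{I + 0} = \frac{16 + I}{I}$)
$M{\left(\frac{1}{46},46 \right)} + V = \frac{16 + \frac{1}{46}}{\frac{1}{46}} + 3963 = \frac{1}{\frac{1}{46}} \left(16 + \frac{1}{46}\right) + 3963 = 46 \cdot \frac{737}{46} + 3963 = 737 + 3963 = 4700$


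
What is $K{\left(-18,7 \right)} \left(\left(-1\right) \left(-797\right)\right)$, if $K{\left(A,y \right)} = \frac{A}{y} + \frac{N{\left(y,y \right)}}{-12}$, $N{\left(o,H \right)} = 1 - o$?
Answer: $- \frac{23113}{14} \approx -1650.9$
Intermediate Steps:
$K{\left(A,y \right)} = - \frac{1}{12} + \frac{y}{12} + \frac{A}{y}$ ($K{\left(A,y \right)} = \frac{A}{y} + \frac{1 - y}{-12} = \frac{A}{y} + \left(1 - y\right) \left(- \frac{1}{12}\right) = \frac{A}{y} + \left(- \frac{1}{12} + \frac{y}{12}\right) = - \frac{1}{12} + \frac{y}{12} + \frac{A}{y}$)
$K{\left(-18,7 \right)} \left(\left(-1\right) \left(-797\right)\right) = \frac{-18 + \frac{1}{12} \cdot 7 \left(-1 + 7\right)}{7} \left(\left(-1\right) \left(-797\right)\right) = \frac{-18 + \frac{1}{12} \cdot 7 \cdot 6}{7} \cdot 797 = \frac{-18 + \frac{7}{2}}{7} \cdot 797 = \frac{1}{7} \left(- \frac{29}{2}\right) 797 = \left(- \frac{29}{14}\right) 797 = - \frac{23113}{14}$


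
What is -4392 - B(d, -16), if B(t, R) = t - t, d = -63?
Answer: -4392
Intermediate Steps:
B(t, R) = 0
-4392 - B(d, -16) = -4392 - 1*0 = -4392 + 0 = -4392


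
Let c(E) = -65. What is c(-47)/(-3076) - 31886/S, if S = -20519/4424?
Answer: 433913164199/63116444 ≈ 6874.8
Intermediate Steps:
S = -20519/4424 (S = -20519*1/4424 = -20519/4424 ≈ -4.6381)
c(-47)/(-3076) - 31886/S = -65/(-3076) - 31886/(-20519/4424) = -65*(-1/3076) - 31886*(-4424/20519) = 65/3076 + 141063664/20519 = 433913164199/63116444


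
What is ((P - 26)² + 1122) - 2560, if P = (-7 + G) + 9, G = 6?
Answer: -1114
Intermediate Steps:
P = 8 (P = (-7 + 6) + 9 = -1 + 9 = 8)
((P - 26)² + 1122) - 2560 = ((8 - 26)² + 1122) - 2560 = ((-18)² + 1122) - 2560 = (324 + 1122) - 2560 = 1446 - 2560 = -1114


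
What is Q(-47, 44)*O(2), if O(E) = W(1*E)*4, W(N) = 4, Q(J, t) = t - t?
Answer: 0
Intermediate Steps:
Q(J, t) = 0
O(E) = 16 (O(E) = 4*4 = 16)
Q(-47, 44)*O(2) = 0*16 = 0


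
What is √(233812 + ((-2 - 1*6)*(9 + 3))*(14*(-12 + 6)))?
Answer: 2*√60469 ≈ 491.81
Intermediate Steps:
√(233812 + ((-2 - 1*6)*(9 + 3))*(14*(-12 + 6))) = √(233812 + ((-2 - 6)*12)*(14*(-6))) = √(233812 - 8*12*(-84)) = √(233812 - 96*(-84)) = √(233812 + 8064) = √241876 = 2*√60469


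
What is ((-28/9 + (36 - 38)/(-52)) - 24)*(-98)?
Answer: 310415/117 ≈ 2653.1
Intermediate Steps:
((-28/9 + (36 - 38)/(-52)) - 24)*(-98) = ((-28*1/9 - 2*(-1/52)) - 24)*(-98) = ((-28/9 + 1/26) - 24)*(-98) = (-719/234 - 24)*(-98) = -6335/234*(-98) = 310415/117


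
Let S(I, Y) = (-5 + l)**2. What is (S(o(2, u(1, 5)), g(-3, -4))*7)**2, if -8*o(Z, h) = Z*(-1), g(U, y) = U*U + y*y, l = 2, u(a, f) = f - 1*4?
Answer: 3969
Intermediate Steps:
u(a, f) = -4 + f (u(a, f) = f - 4 = -4 + f)
g(U, y) = U**2 + y**2
o(Z, h) = Z/8 (o(Z, h) = -Z*(-1)/8 = -(-1)*Z/8 = Z/8)
S(I, Y) = 9 (S(I, Y) = (-5 + 2)**2 = (-3)**2 = 9)
(S(o(2, u(1, 5)), g(-3, -4))*7)**2 = (9*7)**2 = 63**2 = 3969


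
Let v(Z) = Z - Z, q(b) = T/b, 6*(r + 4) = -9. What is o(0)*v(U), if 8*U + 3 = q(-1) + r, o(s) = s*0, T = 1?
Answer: 0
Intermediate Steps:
r = -11/2 (r = -4 + (1/6)*(-9) = -4 - 3/2 = -11/2 ≈ -5.5000)
o(s) = 0
q(b) = 1/b
U = -19/16 (U = -3/8 + (1/(-1) - 11/2)/8 = -3/8 + (-1 - 11/2)/8 = -3/8 + (1/8)*(-13/2) = -3/8 - 13/16 = -19/16 ≈ -1.1875)
v(Z) = 0
o(0)*v(U) = 0*0 = 0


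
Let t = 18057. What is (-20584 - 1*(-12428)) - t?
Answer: -26213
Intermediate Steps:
(-20584 - 1*(-12428)) - t = (-20584 - 1*(-12428)) - 1*18057 = (-20584 + 12428) - 18057 = -8156 - 18057 = -26213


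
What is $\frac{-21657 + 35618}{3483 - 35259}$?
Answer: $- \frac{13961}{31776} \approx -0.43936$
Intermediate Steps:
$\frac{-21657 + 35618}{3483 - 35259} = \frac{13961}{-31776} = 13961 \left(- \frac{1}{31776}\right) = - \frac{13961}{31776}$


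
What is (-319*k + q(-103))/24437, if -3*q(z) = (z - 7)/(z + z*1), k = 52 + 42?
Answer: -9265729/7551033 ≈ -1.2271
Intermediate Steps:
k = 94
q(z) = -(-7 + z)/(6*z) (q(z) = -(z - 7)/(3*(z + z*1)) = -(-7 + z)/(3*(z + z)) = -(-7 + z)/(3*(2*z)) = -(-7 + z)*1/(2*z)/3 = -(-7 + z)/(6*z))
(-319*k + q(-103))/24437 = (-319*94 + (⅙)*(7 - 1*(-103))/(-103))/24437 = (-29986 + (⅙)*(-1/103)*(7 + 103))*(1/24437) = (-29986 + (⅙)*(-1/103)*110)*(1/24437) = (-29986 - 55/309)*(1/24437) = -9265729/309*1/24437 = -9265729/7551033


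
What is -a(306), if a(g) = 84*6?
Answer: -504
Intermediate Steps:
a(g) = 504
-a(306) = -1*504 = -504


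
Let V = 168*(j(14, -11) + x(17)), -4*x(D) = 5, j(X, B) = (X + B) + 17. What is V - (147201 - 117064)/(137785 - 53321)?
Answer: 266031463/84464 ≈ 3149.6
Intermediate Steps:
j(X, B) = 17 + B + X (j(X, B) = (B + X) + 17 = 17 + B + X)
x(D) = -5/4 (x(D) = -1/4*5 = -5/4)
V = 3150 (V = 168*((17 - 11 + 14) - 5/4) = 168*(20 - 5/4) = 168*(75/4) = 3150)
V - (147201 - 117064)/(137785 - 53321) = 3150 - (147201 - 117064)/(137785 - 53321) = 3150 - 30137/84464 = 266031463/84464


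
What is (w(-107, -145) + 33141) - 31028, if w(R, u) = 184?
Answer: 2297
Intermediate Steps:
(w(-107, -145) + 33141) - 31028 = (184 + 33141) - 31028 = 33325 - 31028 = 2297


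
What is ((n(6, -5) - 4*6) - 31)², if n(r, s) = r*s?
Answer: 7225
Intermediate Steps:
((n(6, -5) - 4*6) - 31)² = ((6*(-5) - 4*6) - 31)² = ((-30 - 24) - 31)² = (-54 - 31)² = (-85)² = 7225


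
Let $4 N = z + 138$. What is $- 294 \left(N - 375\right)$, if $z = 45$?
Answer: $\frac{193599}{2} \approx 96800.0$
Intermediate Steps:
$N = \frac{183}{4}$ ($N = \frac{45 + 138}{4} = \frac{1}{4} \cdot 183 = \frac{183}{4} \approx 45.75$)
$- 294 \left(N - 375\right) = - 294 \left(\frac{183}{4} - 375\right) = \left(-294\right) \left(- \frac{1317}{4}\right) = \frac{193599}{2}$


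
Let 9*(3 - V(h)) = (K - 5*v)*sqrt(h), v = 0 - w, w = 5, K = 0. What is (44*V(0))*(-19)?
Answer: -2508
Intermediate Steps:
v = -5 (v = 0 - 1*5 = 0 - 5 = -5)
V(h) = 3 - 25*sqrt(h)/9 (V(h) = 3 - (0 - 5*(-5))*sqrt(h)/9 = 3 - (0 + 25)*sqrt(h)/9 = 3 - 25*sqrt(h)/9)
(44*V(0))*(-19) = (44*(3 - 25*sqrt(0)/9))*(-19) = (44*(3 - 25/9*0))*(-19) = (44*(3 + 0))*(-19) = (44*3)*(-19) = 132*(-19) = -2508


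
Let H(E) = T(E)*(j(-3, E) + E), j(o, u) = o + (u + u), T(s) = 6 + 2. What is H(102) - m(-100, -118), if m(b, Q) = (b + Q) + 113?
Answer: 2529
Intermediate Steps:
m(b, Q) = 113 + Q + b (m(b, Q) = (Q + b) + 113 = 113 + Q + b)
T(s) = 8
j(o, u) = o + 2*u
H(E) = -24 + 24*E (H(E) = 8*((-3 + 2*E) + E) = 8*(-3 + 3*E) = -24 + 24*E)
H(102) - m(-100, -118) = (-24 + 24*102) - (113 - 118 - 100) = (-24 + 2448) - 1*(-105) = 2424 + 105 = 2529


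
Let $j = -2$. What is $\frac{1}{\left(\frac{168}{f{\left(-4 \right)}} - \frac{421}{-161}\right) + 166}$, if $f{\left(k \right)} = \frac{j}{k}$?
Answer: $\frac{161}{81243} \approx 0.0019817$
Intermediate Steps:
$f{\left(k \right)} = - \frac{2}{k}$
$\frac{1}{\left(\frac{168}{f{\left(-4 \right)}} - \frac{421}{-161}\right) + 166} = \frac{1}{\left(\frac{168}{\left(-2\right) \frac{1}{-4}} - \frac{421}{-161}\right) + 166} = \frac{1}{\left(\frac{168}{\left(-2\right) \left(- \frac{1}{4}\right)} - - \frac{421}{161}\right) + 166} = \frac{1}{\left(168 \frac{1}{\frac{1}{2}} + \frac{421}{161}\right) + 166} = \frac{1}{\left(168 \cdot 2 + \frac{421}{161}\right) + 166} = \frac{1}{\left(336 + \frac{421}{161}\right) + 166} = \frac{1}{\frac{54517}{161} + 166} = \frac{1}{\frac{81243}{161}} = \frac{161}{81243}$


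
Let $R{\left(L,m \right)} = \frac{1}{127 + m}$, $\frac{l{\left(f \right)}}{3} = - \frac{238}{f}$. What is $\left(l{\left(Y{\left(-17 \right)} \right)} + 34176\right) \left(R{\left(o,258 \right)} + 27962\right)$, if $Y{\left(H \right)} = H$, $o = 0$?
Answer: $\frac{368369464878}{385} \approx 9.568 \cdot 10^{8}$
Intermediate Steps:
$l{\left(f \right)} = - \frac{714}{f}$ ($l{\left(f \right)} = 3 \left(- \frac{238}{f}\right) = - \frac{714}{f}$)
$\left(l{\left(Y{\left(-17 \right)} \right)} + 34176\right) \left(R{\left(o,258 \right)} + 27962\right) = \left(- \frac{714}{-17} + 34176\right) \left(\frac{1}{127 + 258} + 27962\right) = \left(\left(-714\right) \left(- \frac{1}{17}\right) + 34176\right) \left(\frac{1}{385} + 27962\right) = \left(42 + 34176\right) \left(\frac{1}{385} + 27962\right) = 34218 \cdot \frac{10765371}{385} = \frac{368369464878}{385}$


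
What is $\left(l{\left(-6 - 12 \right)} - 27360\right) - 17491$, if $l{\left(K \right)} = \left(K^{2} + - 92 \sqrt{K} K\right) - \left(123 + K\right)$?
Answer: $-44632 + 4968 i \sqrt{2} \approx -44632.0 + 7025.8 i$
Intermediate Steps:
$l{\left(K \right)} = -123 + K^{2} - K - 92 K^{\frac{3}{2}}$ ($l{\left(K \right)} = \left(K^{2} - 92 K^{\frac{3}{2}}\right) - \left(123 + K\right) = -123 + K^{2} - K - 92 K^{\frac{3}{2}}$)
$\left(l{\left(-6 - 12 \right)} - 27360\right) - 17491 = \left(\left(-123 + \left(-6 - 12\right)^{2} - \left(-6 - 12\right) - 92 \left(-6 - 12\right)^{\frac{3}{2}}\right) - 27360\right) - 17491 = \left(\left(-123 + \left(-18\right)^{2} - -18 - 92 \left(-18\right)^{\frac{3}{2}}\right) - 27360\right) - 17491 = \left(\left(-123 + 324 + 18 - 92 \left(- 54 i \sqrt{2}\right)\right) - 27360\right) - 17491 = \left(\left(-123 + 324 + 18 + 4968 i \sqrt{2}\right) - 27360\right) - 17491 = \left(\left(219 + 4968 i \sqrt{2}\right) - 27360\right) - 17491 = \left(-27141 + 4968 i \sqrt{2}\right) - 17491 = -44632 + 4968 i \sqrt{2}$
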